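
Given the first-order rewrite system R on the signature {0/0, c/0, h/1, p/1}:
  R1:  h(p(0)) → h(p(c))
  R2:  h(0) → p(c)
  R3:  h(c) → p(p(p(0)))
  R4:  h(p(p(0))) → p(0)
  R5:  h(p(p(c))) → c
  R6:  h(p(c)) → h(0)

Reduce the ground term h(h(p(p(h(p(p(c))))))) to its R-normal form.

1. h(h(p(p(h(p(p(c)))))))  →  h(h(p(p(c))))   [R5 at 1.1.1.1]
2. h(h(p(p(c))))  →  h(c)   [R5 at 1]
3. h(c)  →  p(p(p(0)))   [R3 at ε]

p(p(p(0)))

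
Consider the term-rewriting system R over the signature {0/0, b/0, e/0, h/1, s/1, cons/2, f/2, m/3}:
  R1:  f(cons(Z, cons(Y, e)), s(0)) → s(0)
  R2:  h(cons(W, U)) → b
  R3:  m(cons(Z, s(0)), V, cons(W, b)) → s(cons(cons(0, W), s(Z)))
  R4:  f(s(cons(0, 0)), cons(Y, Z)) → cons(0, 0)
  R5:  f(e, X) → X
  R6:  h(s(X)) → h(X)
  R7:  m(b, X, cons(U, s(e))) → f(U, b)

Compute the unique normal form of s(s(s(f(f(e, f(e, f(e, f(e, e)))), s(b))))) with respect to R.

s(s(s(s(b))))

1. s(s(s(f(f(e, f(e, f(e, f(e, e)))), s(b)))))  →  s(s(s(f(f(e, f(e, f(e, e))), s(b)))))   [R5 at 1.1.1.1]
2. s(s(s(f(f(e, f(e, f(e, e))), s(b)))))  →  s(s(s(f(f(e, f(e, e)), s(b)))))   [R5 at 1.1.1.1]
3. s(s(s(f(f(e, f(e, e)), s(b)))))  →  s(s(s(f(f(e, e), s(b)))))   [R5 at 1.1.1.1]
4. s(s(s(f(f(e, e), s(b)))))  →  s(s(s(f(e, s(b)))))   [R5 at 1.1.1.1]
5. s(s(s(f(e, s(b)))))  →  s(s(s(s(b))))   [R5 at 1.1.1]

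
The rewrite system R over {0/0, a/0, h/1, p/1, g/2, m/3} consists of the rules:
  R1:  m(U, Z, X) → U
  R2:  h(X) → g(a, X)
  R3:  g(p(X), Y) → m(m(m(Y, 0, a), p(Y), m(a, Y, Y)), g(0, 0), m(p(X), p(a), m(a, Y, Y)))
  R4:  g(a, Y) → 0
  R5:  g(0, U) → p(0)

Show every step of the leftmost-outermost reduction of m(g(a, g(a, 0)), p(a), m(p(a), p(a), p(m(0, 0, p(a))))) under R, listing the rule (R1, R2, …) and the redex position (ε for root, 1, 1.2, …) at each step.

0

1. m(g(a, g(a, 0)), p(a), m(p(a), p(a), p(m(0, 0, p(a)))))  →  g(a, g(a, 0))   [R1 at ε]
2. g(a, g(a, 0))  →  0   [R4 at ε]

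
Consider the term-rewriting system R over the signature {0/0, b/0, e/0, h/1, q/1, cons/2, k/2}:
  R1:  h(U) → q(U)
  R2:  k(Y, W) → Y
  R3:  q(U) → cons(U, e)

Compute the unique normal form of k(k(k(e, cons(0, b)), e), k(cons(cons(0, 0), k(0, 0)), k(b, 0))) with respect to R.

e

1. k(k(k(e, cons(0, b)), e), k(cons(cons(0, 0), k(0, 0)), k(b, 0)))  →  k(k(e, cons(0, b)), e)   [R2 at ε]
2. k(k(e, cons(0, b)), e)  →  k(e, cons(0, b))   [R2 at ε]
3. k(e, cons(0, b))  →  e   [R2 at ε]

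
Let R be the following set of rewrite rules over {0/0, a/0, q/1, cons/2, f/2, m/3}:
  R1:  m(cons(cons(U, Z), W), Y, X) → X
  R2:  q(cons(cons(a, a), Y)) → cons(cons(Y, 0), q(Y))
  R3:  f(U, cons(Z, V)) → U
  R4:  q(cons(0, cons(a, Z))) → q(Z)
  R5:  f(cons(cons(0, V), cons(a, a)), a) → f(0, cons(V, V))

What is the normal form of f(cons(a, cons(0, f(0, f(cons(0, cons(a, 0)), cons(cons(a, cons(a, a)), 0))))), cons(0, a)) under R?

1. f(cons(a, cons(0, f(0, f(cons(0, cons(a, 0)), cons(cons(a, cons(a, a)), 0))))), cons(0, a))  →  cons(a, cons(0, f(0, f(cons(0, cons(a, 0)), cons(cons(a, cons(a, a)), 0)))))   [R3 at ε]
2. cons(a, cons(0, f(0, f(cons(0, cons(a, 0)), cons(cons(a, cons(a, a)), 0)))))  →  cons(a, cons(0, f(0, cons(0, cons(a, 0)))))   [R3 at 2.2.2]
3. cons(a, cons(0, f(0, cons(0, cons(a, 0)))))  →  cons(a, cons(0, 0))   [R3 at 2.2]

cons(a, cons(0, 0))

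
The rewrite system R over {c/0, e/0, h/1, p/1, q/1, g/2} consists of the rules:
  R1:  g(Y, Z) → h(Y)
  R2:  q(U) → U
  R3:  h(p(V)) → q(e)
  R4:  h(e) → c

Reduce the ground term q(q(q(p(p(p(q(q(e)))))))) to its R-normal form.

1. q(q(q(p(p(p(q(q(e))))))))  →  q(q(p(p(p(q(q(e)))))))   [R2 at ε]
2. q(q(p(p(p(q(q(e)))))))  →  q(p(p(p(q(q(e))))))   [R2 at ε]
3. q(p(p(p(q(q(e))))))  →  p(p(p(q(q(e)))))   [R2 at ε]
4. p(p(p(q(q(e)))))  →  p(p(p(q(e))))   [R2 at 1.1.1]
5. p(p(p(q(e))))  →  p(p(p(e)))   [R2 at 1.1.1]

p(p(p(e)))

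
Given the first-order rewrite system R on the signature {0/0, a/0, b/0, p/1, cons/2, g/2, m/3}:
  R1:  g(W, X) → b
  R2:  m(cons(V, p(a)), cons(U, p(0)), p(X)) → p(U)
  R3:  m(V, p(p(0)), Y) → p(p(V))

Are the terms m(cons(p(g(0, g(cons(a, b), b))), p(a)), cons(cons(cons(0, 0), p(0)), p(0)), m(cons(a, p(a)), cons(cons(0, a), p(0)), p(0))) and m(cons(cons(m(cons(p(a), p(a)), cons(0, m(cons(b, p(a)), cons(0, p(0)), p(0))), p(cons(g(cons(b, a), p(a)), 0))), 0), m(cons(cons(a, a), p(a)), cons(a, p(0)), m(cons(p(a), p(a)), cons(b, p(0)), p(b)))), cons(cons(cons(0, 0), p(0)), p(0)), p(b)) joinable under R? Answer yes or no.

Reduce t₁ = m(cons(p(g(0, g(cons(a, b), b))), p(a)), cons(cons(cons(0, 0), p(0)), p(0)), m(cons(a, p(a)), cons(cons(0, a), p(0)), p(0))):
1. m(cons(p(g(0, g(cons(a, b), b))), p(a)), cons(cons(cons(0, 0), p(0)), p(0)), m(cons(a, p(a)), cons(cons(0, a), p(0)), p(0)))  →  m(cons(p(b), p(a)), cons(cons(cons(0, 0), p(0)), p(0)), m(cons(a, p(a)), cons(cons(0, a), p(0)), p(0)))   [R1 at 1.1.1]
2. m(cons(p(b), p(a)), cons(cons(cons(0, 0), p(0)), p(0)), m(cons(a, p(a)), cons(cons(0, a), p(0)), p(0)))  →  m(cons(p(b), p(a)), cons(cons(cons(0, 0), p(0)), p(0)), p(cons(0, a)))   [R2 at 3]
3. m(cons(p(b), p(a)), cons(cons(cons(0, 0), p(0)), p(0)), p(cons(0, a)))  →  p(cons(cons(0, 0), p(0)))   [R2 at ε]

Reduce t₂ = m(cons(cons(m(cons(p(a), p(a)), cons(0, m(cons(b, p(a)), cons(0, p(0)), p(0))), p(cons(g(cons(b, a), p(a)), 0))), 0), m(cons(cons(a, a), p(a)), cons(a, p(0)), m(cons(p(a), p(a)), cons(b, p(0)), p(b)))), cons(cons(cons(0, 0), p(0)), p(0)), p(b)):
1. m(cons(cons(m(cons(p(a), p(a)), cons(0, m(cons(b, p(a)), cons(0, p(0)), p(0))), p(cons(g(cons(b, a), p(a)), 0))), 0), m(cons(cons(a, a), p(a)), cons(a, p(0)), m(cons(p(a), p(a)), cons(b, p(0)), p(b)))), cons(cons(cons(0, 0), p(0)), p(0)), p(b))  →  m(cons(cons(m(cons(p(a), p(a)), cons(0, p(0)), p(cons(g(cons(b, a), p(a)), 0))), 0), m(cons(cons(a, a), p(a)), cons(a, p(0)), m(cons(p(a), p(a)), cons(b, p(0)), p(b)))), cons(cons(cons(0, 0), p(0)), p(0)), p(b))   [R2 at 1.1.1.2.2]
2. m(cons(cons(m(cons(p(a), p(a)), cons(0, p(0)), p(cons(g(cons(b, a), p(a)), 0))), 0), m(cons(cons(a, a), p(a)), cons(a, p(0)), m(cons(p(a), p(a)), cons(b, p(0)), p(b)))), cons(cons(cons(0, 0), p(0)), p(0)), p(b))  →  m(cons(cons(p(0), 0), m(cons(cons(a, a), p(a)), cons(a, p(0)), m(cons(p(a), p(a)), cons(b, p(0)), p(b)))), cons(cons(cons(0, 0), p(0)), p(0)), p(b))   [R2 at 1.1.1]
3. m(cons(cons(p(0), 0), m(cons(cons(a, a), p(a)), cons(a, p(0)), m(cons(p(a), p(a)), cons(b, p(0)), p(b)))), cons(cons(cons(0, 0), p(0)), p(0)), p(b))  →  m(cons(cons(p(0), 0), m(cons(cons(a, a), p(a)), cons(a, p(0)), p(b))), cons(cons(cons(0, 0), p(0)), p(0)), p(b))   [R2 at 1.2.3]
4. m(cons(cons(p(0), 0), m(cons(cons(a, a), p(a)), cons(a, p(0)), p(b))), cons(cons(cons(0, 0), p(0)), p(0)), p(b))  →  m(cons(cons(p(0), 0), p(a)), cons(cons(cons(0, 0), p(0)), p(0)), p(b))   [R2 at 1.2]
5. m(cons(cons(p(0), 0), p(a)), cons(cons(cons(0, 0), p(0)), p(0)), p(b))  →  p(cons(cons(0, 0), p(0)))   [R2 at ε]

yes — NF(t₁) = p(cons(cons(0, 0), p(0))), NF(t₂) = p(cons(cons(0, 0), p(0)))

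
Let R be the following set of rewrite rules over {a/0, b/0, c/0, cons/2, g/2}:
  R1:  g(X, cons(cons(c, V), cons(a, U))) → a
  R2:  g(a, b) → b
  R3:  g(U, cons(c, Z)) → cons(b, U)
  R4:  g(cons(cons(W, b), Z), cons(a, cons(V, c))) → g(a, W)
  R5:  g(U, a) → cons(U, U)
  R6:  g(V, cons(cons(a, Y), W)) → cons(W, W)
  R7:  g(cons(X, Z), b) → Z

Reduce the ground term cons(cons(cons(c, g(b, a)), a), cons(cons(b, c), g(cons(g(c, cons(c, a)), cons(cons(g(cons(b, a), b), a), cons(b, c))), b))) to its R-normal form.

1. cons(cons(cons(c, g(b, a)), a), cons(cons(b, c), g(cons(g(c, cons(c, a)), cons(cons(g(cons(b, a), b), a), cons(b, c))), b)))  →  cons(cons(cons(c, cons(b, b)), a), cons(cons(b, c), g(cons(g(c, cons(c, a)), cons(cons(g(cons(b, a), b), a), cons(b, c))), b)))   [R5 at 1.1.2]
2. cons(cons(cons(c, cons(b, b)), a), cons(cons(b, c), g(cons(g(c, cons(c, a)), cons(cons(g(cons(b, a), b), a), cons(b, c))), b)))  →  cons(cons(cons(c, cons(b, b)), a), cons(cons(b, c), cons(cons(g(cons(b, a), b), a), cons(b, c))))   [R7 at 2.2]
3. cons(cons(cons(c, cons(b, b)), a), cons(cons(b, c), cons(cons(g(cons(b, a), b), a), cons(b, c))))  →  cons(cons(cons(c, cons(b, b)), a), cons(cons(b, c), cons(cons(a, a), cons(b, c))))   [R7 at 2.2.1.1]

cons(cons(cons(c, cons(b, b)), a), cons(cons(b, c), cons(cons(a, a), cons(b, c))))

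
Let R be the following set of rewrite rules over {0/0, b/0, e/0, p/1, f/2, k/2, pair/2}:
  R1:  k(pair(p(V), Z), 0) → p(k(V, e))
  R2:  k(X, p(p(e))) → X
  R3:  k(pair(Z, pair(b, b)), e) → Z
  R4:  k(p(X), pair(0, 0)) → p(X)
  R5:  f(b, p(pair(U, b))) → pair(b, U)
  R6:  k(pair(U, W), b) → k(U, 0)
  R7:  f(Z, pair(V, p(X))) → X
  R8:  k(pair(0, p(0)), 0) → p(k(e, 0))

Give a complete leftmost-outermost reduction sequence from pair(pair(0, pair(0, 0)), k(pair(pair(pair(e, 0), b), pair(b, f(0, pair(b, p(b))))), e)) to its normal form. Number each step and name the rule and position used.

1. pair(pair(0, pair(0, 0)), k(pair(pair(pair(e, 0), b), pair(b, f(0, pair(b, p(b))))), e))  →  pair(pair(0, pair(0, 0)), k(pair(pair(pair(e, 0), b), pair(b, b)), e))   [R7 at 2.1.2.2]
2. pair(pair(0, pair(0, 0)), k(pair(pair(pair(e, 0), b), pair(b, b)), e))  →  pair(pair(0, pair(0, 0)), pair(pair(e, 0), b))   [R3 at 2]

pair(pair(0, pair(0, 0)), pair(pair(e, 0), b))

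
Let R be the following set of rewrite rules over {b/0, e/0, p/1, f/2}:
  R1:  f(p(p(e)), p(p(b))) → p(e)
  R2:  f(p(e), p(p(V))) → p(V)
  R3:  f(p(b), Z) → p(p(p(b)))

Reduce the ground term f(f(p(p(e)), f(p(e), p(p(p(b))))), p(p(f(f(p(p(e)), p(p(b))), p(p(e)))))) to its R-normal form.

p(p(e))

1. f(f(p(p(e)), f(p(e), p(p(p(b))))), p(p(f(f(p(p(e)), p(p(b))), p(p(e))))))  →  f(f(p(p(e)), p(p(b))), p(p(f(f(p(p(e)), p(p(b))), p(p(e))))))   [R2 at 1.2]
2. f(f(p(p(e)), p(p(b))), p(p(f(f(p(p(e)), p(p(b))), p(p(e))))))  →  f(p(e), p(p(f(f(p(p(e)), p(p(b))), p(p(e))))))   [R1 at 1]
3. f(p(e), p(p(f(f(p(p(e)), p(p(b))), p(p(e))))))  →  p(f(f(p(p(e)), p(p(b))), p(p(e))))   [R2 at ε]
4. p(f(f(p(p(e)), p(p(b))), p(p(e))))  →  p(f(p(e), p(p(e))))   [R1 at 1.1]
5. p(f(p(e), p(p(e))))  →  p(p(e))   [R2 at 1]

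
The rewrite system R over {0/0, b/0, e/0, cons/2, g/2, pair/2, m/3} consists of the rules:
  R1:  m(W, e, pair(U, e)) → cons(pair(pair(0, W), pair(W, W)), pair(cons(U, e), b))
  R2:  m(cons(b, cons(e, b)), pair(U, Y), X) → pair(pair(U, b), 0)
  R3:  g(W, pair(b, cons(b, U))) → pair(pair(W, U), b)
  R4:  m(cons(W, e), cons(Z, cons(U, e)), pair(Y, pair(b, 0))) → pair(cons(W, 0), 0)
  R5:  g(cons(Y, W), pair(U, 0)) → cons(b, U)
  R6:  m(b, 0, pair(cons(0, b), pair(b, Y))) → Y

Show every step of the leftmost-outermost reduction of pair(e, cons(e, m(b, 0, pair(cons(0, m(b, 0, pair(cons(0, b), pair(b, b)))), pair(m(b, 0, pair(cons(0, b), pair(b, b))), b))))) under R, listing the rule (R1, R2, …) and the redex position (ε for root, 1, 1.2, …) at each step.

1. pair(e, cons(e, m(b, 0, pair(cons(0, m(b, 0, pair(cons(0, b), pair(b, b)))), pair(m(b, 0, pair(cons(0, b), pair(b, b))), b)))))  →  pair(e, cons(e, m(b, 0, pair(cons(0, b), pair(m(b, 0, pair(cons(0, b), pair(b, b))), b)))))   [R6 at 2.2.3.1.2]
2. pair(e, cons(e, m(b, 0, pair(cons(0, b), pair(m(b, 0, pair(cons(0, b), pair(b, b))), b)))))  →  pair(e, cons(e, m(b, 0, pair(cons(0, b), pair(b, b)))))   [R6 at 2.2.3.2.1]
3. pair(e, cons(e, m(b, 0, pair(cons(0, b), pair(b, b)))))  →  pair(e, cons(e, b))   [R6 at 2.2]

pair(e, cons(e, b))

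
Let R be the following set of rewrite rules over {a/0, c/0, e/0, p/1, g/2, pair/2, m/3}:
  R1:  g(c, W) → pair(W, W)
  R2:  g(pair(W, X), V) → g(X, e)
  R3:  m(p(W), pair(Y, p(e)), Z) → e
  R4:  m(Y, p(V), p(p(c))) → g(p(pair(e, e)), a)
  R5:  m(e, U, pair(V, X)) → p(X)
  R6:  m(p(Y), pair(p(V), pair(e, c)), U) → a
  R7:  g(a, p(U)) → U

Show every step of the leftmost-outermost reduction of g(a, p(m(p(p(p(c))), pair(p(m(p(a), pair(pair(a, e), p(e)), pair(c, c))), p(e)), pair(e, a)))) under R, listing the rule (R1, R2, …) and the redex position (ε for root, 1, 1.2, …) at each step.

1. g(a, p(m(p(p(p(c))), pair(p(m(p(a), pair(pair(a, e), p(e)), pair(c, c))), p(e)), pair(e, a))))  →  m(p(p(p(c))), pair(p(m(p(a), pair(pair(a, e), p(e)), pair(c, c))), p(e)), pair(e, a))   [R7 at ε]
2. m(p(p(p(c))), pair(p(m(p(a), pair(pair(a, e), p(e)), pair(c, c))), p(e)), pair(e, a))  →  e   [R3 at ε]

e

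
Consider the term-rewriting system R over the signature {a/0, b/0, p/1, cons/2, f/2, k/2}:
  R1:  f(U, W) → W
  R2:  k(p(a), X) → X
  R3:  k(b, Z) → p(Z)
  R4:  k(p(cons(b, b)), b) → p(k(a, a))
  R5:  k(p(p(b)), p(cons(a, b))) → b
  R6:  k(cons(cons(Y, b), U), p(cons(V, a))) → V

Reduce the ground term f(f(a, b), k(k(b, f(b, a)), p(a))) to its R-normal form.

p(a)

1. f(f(a, b), k(k(b, f(b, a)), p(a)))  →  k(k(b, f(b, a)), p(a))   [R1 at ε]
2. k(k(b, f(b, a)), p(a))  →  k(p(f(b, a)), p(a))   [R3 at 1]
3. k(p(f(b, a)), p(a))  →  k(p(a), p(a))   [R1 at 1.1]
4. k(p(a), p(a))  →  p(a)   [R2 at ε]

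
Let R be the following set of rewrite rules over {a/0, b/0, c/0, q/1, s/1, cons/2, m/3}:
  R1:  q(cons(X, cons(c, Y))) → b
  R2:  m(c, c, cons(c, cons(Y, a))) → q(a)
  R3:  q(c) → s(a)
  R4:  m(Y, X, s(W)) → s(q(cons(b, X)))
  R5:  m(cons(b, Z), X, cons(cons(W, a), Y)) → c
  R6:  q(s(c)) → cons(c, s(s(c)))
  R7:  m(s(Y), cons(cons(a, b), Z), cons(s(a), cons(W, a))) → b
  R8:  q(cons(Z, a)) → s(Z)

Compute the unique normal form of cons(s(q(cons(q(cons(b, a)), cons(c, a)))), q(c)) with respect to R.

1. cons(s(q(cons(q(cons(b, a)), cons(c, a)))), q(c))  →  cons(s(b), q(c))   [R1 at 1.1]
2. cons(s(b), q(c))  →  cons(s(b), s(a))   [R3 at 2]

cons(s(b), s(a))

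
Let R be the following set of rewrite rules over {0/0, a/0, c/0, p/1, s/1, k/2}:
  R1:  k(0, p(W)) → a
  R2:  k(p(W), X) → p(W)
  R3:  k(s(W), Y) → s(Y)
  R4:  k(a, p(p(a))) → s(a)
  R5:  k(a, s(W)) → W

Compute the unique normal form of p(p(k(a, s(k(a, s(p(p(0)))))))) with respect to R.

1. p(p(k(a, s(k(a, s(p(p(0))))))))  →  p(p(k(a, s(p(p(0))))))   [R5 at 1.1]
2. p(p(k(a, s(p(p(0))))))  →  p(p(p(p(0))))   [R5 at 1.1]

p(p(p(p(0))))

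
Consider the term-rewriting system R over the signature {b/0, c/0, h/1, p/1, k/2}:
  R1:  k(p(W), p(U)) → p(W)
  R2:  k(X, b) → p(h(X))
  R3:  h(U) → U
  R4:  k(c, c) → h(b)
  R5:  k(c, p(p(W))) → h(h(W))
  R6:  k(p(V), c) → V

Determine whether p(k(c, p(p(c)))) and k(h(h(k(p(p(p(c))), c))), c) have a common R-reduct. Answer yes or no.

yes — NF(t₁) = p(c), NF(t₂) = p(c)

Reduce t₁ = p(k(c, p(p(c)))):
1. p(k(c, p(p(c))))  →  p(h(h(c)))   [R5 at 1]
2. p(h(h(c)))  →  p(h(c))   [R3 at 1]
3. p(h(c))  →  p(c)   [R3 at 1]

Reduce t₂ = k(h(h(k(p(p(p(c))), c))), c):
1. k(h(h(k(p(p(p(c))), c))), c)  →  k(h(k(p(p(p(c))), c)), c)   [R3 at 1]
2. k(h(k(p(p(p(c))), c)), c)  →  k(k(p(p(p(c))), c), c)   [R3 at 1]
3. k(k(p(p(p(c))), c), c)  →  k(p(p(c)), c)   [R6 at 1]
4. k(p(p(c)), c)  →  p(c)   [R6 at ε]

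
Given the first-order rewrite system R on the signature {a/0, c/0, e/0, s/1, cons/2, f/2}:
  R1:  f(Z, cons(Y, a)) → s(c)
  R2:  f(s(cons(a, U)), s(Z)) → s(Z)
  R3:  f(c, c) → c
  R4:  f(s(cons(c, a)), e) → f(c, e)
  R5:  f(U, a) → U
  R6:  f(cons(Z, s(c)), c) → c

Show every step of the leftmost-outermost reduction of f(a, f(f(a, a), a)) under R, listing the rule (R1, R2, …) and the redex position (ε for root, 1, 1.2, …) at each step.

a

1. f(a, f(f(a, a), a))  →  f(a, f(a, a))   [R5 at 2]
2. f(a, f(a, a))  →  f(a, a)   [R5 at 2]
3. f(a, a)  →  a   [R5 at ε]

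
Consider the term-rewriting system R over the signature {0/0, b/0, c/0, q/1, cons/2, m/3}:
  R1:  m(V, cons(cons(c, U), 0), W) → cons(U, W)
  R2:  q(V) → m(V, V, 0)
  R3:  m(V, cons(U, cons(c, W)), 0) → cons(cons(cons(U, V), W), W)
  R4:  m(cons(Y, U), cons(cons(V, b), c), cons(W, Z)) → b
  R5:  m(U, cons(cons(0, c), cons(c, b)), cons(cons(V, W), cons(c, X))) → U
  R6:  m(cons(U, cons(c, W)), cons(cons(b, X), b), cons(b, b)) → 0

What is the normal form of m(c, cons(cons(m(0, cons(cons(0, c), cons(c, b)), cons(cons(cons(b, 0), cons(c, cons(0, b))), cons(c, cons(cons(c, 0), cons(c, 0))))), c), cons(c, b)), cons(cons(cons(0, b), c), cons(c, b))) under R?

c

1. m(c, cons(cons(m(0, cons(cons(0, c), cons(c, b)), cons(cons(cons(b, 0), cons(c, cons(0, b))), cons(c, cons(cons(c, 0), cons(c, 0))))), c), cons(c, b)), cons(cons(cons(0, b), c), cons(c, b)))  →  m(c, cons(cons(0, c), cons(c, b)), cons(cons(cons(0, b), c), cons(c, b)))   [R5 at 2.1.1]
2. m(c, cons(cons(0, c), cons(c, b)), cons(cons(cons(0, b), c), cons(c, b)))  →  c   [R5 at ε]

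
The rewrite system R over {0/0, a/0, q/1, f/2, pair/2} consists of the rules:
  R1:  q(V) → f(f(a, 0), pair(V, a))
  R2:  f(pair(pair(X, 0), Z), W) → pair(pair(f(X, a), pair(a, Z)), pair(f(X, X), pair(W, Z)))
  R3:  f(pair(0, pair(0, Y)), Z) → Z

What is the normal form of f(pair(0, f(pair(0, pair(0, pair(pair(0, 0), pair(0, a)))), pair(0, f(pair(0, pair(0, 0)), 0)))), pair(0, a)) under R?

1. f(pair(0, f(pair(0, pair(0, pair(pair(0, 0), pair(0, a)))), pair(0, f(pair(0, pair(0, 0)), 0)))), pair(0, a))  →  f(pair(0, pair(0, f(pair(0, pair(0, 0)), 0))), pair(0, a))   [R3 at 1.2]
2. f(pair(0, pair(0, f(pair(0, pair(0, 0)), 0))), pair(0, a))  →  pair(0, a)   [R3 at ε]

pair(0, a)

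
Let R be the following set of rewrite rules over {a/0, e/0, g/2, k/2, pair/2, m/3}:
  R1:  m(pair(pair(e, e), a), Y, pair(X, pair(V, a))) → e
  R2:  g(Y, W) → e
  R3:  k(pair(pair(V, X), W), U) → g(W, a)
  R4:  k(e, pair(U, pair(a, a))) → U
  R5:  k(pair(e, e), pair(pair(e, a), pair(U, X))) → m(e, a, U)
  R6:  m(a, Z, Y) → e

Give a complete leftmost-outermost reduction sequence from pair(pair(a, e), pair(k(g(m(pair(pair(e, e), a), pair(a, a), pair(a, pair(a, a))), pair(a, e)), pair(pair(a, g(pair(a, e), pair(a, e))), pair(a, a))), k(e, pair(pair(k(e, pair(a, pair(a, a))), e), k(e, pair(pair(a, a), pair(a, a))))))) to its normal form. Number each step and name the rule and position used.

pair(pair(a, e), pair(pair(a, e), pair(a, e)))

1. pair(pair(a, e), pair(k(g(m(pair(pair(e, e), a), pair(a, a), pair(a, pair(a, a))), pair(a, e)), pair(pair(a, g(pair(a, e), pair(a, e))), pair(a, a))), k(e, pair(pair(k(e, pair(a, pair(a, a))), e), k(e, pair(pair(a, a), pair(a, a)))))))  →  pair(pair(a, e), pair(k(e, pair(pair(a, g(pair(a, e), pair(a, e))), pair(a, a))), k(e, pair(pair(k(e, pair(a, pair(a, a))), e), k(e, pair(pair(a, a), pair(a, a)))))))   [R2 at 2.1.1]
2. pair(pair(a, e), pair(k(e, pair(pair(a, g(pair(a, e), pair(a, e))), pair(a, a))), k(e, pair(pair(k(e, pair(a, pair(a, a))), e), k(e, pair(pair(a, a), pair(a, a)))))))  →  pair(pair(a, e), pair(pair(a, g(pair(a, e), pair(a, e))), k(e, pair(pair(k(e, pair(a, pair(a, a))), e), k(e, pair(pair(a, a), pair(a, a)))))))   [R4 at 2.1]
3. pair(pair(a, e), pair(pair(a, g(pair(a, e), pair(a, e))), k(e, pair(pair(k(e, pair(a, pair(a, a))), e), k(e, pair(pair(a, a), pair(a, a)))))))  →  pair(pair(a, e), pair(pair(a, e), k(e, pair(pair(k(e, pair(a, pair(a, a))), e), k(e, pair(pair(a, a), pair(a, a)))))))   [R2 at 2.1.2]
4. pair(pair(a, e), pair(pair(a, e), k(e, pair(pair(k(e, pair(a, pair(a, a))), e), k(e, pair(pair(a, a), pair(a, a)))))))  →  pair(pair(a, e), pair(pair(a, e), k(e, pair(pair(a, e), k(e, pair(pair(a, a), pair(a, a)))))))   [R4 at 2.2.2.1.1]
5. pair(pair(a, e), pair(pair(a, e), k(e, pair(pair(a, e), k(e, pair(pair(a, a), pair(a, a)))))))  →  pair(pair(a, e), pair(pair(a, e), k(e, pair(pair(a, e), pair(a, a)))))   [R4 at 2.2.2.2]
6. pair(pair(a, e), pair(pair(a, e), k(e, pair(pair(a, e), pair(a, a)))))  →  pair(pair(a, e), pair(pair(a, e), pair(a, e)))   [R4 at 2.2]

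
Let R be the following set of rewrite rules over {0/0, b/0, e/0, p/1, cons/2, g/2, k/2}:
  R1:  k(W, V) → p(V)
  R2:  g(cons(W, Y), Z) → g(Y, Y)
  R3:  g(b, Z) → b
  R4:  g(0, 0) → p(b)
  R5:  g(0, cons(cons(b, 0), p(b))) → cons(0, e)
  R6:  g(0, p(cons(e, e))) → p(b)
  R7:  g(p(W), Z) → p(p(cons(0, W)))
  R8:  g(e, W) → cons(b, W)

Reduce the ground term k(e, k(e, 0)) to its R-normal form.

1. k(e, k(e, 0))  →  p(k(e, 0))   [R1 at ε]
2. p(k(e, 0))  →  p(p(0))   [R1 at 1]

p(p(0))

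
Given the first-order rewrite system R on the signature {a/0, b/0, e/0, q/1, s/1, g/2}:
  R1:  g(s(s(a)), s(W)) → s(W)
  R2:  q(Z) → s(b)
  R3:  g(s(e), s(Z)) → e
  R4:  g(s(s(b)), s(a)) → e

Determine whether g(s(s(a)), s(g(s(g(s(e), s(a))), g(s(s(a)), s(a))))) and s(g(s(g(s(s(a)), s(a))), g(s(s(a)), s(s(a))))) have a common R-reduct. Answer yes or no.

Reduce t₁ = g(s(s(a)), s(g(s(g(s(e), s(a))), g(s(s(a)), s(a))))):
1. g(s(s(a)), s(g(s(g(s(e), s(a))), g(s(s(a)), s(a)))))  →  s(g(s(g(s(e), s(a))), g(s(s(a)), s(a))))   [R1 at ε]
2. s(g(s(g(s(e), s(a))), g(s(s(a)), s(a))))  →  s(g(s(e), g(s(s(a)), s(a))))   [R3 at 1.1.1]
3. s(g(s(e), g(s(s(a)), s(a))))  →  s(g(s(e), s(a)))   [R1 at 1.2]
4. s(g(s(e), s(a)))  →  s(e)   [R3 at 1]

Reduce t₂ = s(g(s(g(s(s(a)), s(a))), g(s(s(a)), s(s(a))))):
1. s(g(s(g(s(s(a)), s(a))), g(s(s(a)), s(s(a)))))  →  s(g(s(s(a)), g(s(s(a)), s(s(a)))))   [R1 at 1.1.1]
2. s(g(s(s(a)), g(s(s(a)), s(s(a)))))  →  s(g(s(s(a)), s(s(a))))   [R1 at 1.2]
3. s(g(s(s(a)), s(s(a))))  →  s(s(s(a)))   [R1 at 1]

no — NF(t₁) = s(e), NF(t₂) = s(s(s(a)))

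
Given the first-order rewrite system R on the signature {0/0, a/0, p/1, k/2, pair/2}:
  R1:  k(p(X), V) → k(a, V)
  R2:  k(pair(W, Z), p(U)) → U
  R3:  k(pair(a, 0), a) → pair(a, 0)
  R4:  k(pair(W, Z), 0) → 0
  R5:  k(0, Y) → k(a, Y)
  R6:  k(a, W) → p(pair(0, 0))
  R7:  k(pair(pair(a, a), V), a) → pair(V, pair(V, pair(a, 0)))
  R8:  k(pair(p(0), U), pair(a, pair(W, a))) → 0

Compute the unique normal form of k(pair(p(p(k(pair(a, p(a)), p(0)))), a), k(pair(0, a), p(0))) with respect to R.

1. k(pair(p(p(k(pair(a, p(a)), p(0)))), a), k(pair(0, a), p(0)))  →  k(pair(p(p(0)), a), k(pair(0, a), p(0)))   [R2 at 1.1.1.1]
2. k(pair(p(p(0)), a), k(pair(0, a), p(0)))  →  k(pair(p(p(0)), a), 0)   [R2 at 2]
3. k(pair(p(p(0)), a), 0)  →  0   [R4 at ε]

0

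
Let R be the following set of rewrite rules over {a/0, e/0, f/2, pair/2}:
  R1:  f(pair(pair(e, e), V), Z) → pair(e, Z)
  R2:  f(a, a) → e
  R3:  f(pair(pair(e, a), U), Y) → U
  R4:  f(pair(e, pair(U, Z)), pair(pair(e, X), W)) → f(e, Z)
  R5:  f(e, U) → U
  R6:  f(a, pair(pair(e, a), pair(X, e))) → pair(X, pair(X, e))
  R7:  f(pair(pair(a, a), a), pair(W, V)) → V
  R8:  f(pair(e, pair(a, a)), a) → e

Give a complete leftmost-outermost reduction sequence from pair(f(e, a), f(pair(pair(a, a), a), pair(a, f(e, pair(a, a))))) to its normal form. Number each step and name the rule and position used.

pair(a, pair(a, a))

1. pair(f(e, a), f(pair(pair(a, a), a), pair(a, f(e, pair(a, a)))))  →  pair(a, f(pair(pair(a, a), a), pair(a, f(e, pair(a, a)))))   [R5 at 1]
2. pair(a, f(pair(pair(a, a), a), pair(a, f(e, pair(a, a)))))  →  pair(a, f(e, pair(a, a)))   [R7 at 2]
3. pair(a, f(e, pair(a, a)))  →  pair(a, pair(a, a))   [R5 at 2]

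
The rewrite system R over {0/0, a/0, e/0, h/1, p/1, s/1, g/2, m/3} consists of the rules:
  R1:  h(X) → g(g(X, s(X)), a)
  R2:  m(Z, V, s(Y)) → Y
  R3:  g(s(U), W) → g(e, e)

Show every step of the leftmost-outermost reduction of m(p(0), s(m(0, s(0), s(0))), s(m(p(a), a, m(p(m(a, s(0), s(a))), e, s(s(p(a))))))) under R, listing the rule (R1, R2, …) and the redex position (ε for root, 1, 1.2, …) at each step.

1. m(p(0), s(m(0, s(0), s(0))), s(m(p(a), a, m(p(m(a, s(0), s(a))), e, s(s(p(a)))))))  →  m(p(a), a, m(p(m(a, s(0), s(a))), e, s(s(p(a)))))   [R2 at ε]
2. m(p(a), a, m(p(m(a, s(0), s(a))), e, s(s(p(a)))))  →  m(p(a), a, s(p(a)))   [R2 at 3]
3. m(p(a), a, s(p(a)))  →  p(a)   [R2 at ε]

p(a)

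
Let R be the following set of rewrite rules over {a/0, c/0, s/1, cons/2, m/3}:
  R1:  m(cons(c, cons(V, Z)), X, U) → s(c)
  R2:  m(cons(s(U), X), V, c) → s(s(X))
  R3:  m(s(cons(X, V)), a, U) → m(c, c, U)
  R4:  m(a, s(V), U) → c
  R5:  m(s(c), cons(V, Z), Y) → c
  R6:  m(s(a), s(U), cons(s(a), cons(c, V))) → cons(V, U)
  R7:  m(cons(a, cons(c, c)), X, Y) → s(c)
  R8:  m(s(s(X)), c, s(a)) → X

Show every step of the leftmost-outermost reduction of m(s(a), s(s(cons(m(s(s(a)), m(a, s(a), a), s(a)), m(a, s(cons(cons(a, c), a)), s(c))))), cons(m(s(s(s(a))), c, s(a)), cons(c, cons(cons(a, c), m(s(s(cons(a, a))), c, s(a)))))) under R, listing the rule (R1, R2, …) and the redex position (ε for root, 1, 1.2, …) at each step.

cons(cons(cons(a, c), cons(a, a)), s(cons(a, c)))

1. m(s(a), s(s(cons(m(s(s(a)), m(a, s(a), a), s(a)), m(a, s(cons(cons(a, c), a)), s(c))))), cons(m(s(s(s(a))), c, s(a)), cons(c, cons(cons(a, c), m(s(s(cons(a, a))), c, s(a))))))  →  m(s(a), s(s(cons(m(s(s(a)), c, s(a)), m(a, s(cons(cons(a, c), a)), s(c))))), cons(m(s(s(s(a))), c, s(a)), cons(c, cons(cons(a, c), m(s(s(cons(a, a))), c, s(a))))))   [R4 at 2.1.1.1.2]
2. m(s(a), s(s(cons(m(s(s(a)), c, s(a)), m(a, s(cons(cons(a, c), a)), s(c))))), cons(m(s(s(s(a))), c, s(a)), cons(c, cons(cons(a, c), m(s(s(cons(a, a))), c, s(a))))))  →  m(s(a), s(s(cons(a, m(a, s(cons(cons(a, c), a)), s(c))))), cons(m(s(s(s(a))), c, s(a)), cons(c, cons(cons(a, c), m(s(s(cons(a, a))), c, s(a))))))   [R8 at 2.1.1.1]
3. m(s(a), s(s(cons(a, m(a, s(cons(cons(a, c), a)), s(c))))), cons(m(s(s(s(a))), c, s(a)), cons(c, cons(cons(a, c), m(s(s(cons(a, a))), c, s(a))))))  →  m(s(a), s(s(cons(a, c))), cons(m(s(s(s(a))), c, s(a)), cons(c, cons(cons(a, c), m(s(s(cons(a, a))), c, s(a))))))   [R4 at 2.1.1.2]
4. m(s(a), s(s(cons(a, c))), cons(m(s(s(s(a))), c, s(a)), cons(c, cons(cons(a, c), m(s(s(cons(a, a))), c, s(a))))))  →  m(s(a), s(s(cons(a, c))), cons(s(a), cons(c, cons(cons(a, c), m(s(s(cons(a, a))), c, s(a))))))   [R8 at 3.1]
5. m(s(a), s(s(cons(a, c))), cons(s(a), cons(c, cons(cons(a, c), m(s(s(cons(a, a))), c, s(a))))))  →  cons(cons(cons(a, c), m(s(s(cons(a, a))), c, s(a))), s(cons(a, c)))   [R6 at ε]
6. cons(cons(cons(a, c), m(s(s(cons(a, a))), c, s(a))), s(cons(a, c)))  →  cons(cons(cons(a, c), cons(a, a)), s(cons(a, c)))   [R8 at 1.2]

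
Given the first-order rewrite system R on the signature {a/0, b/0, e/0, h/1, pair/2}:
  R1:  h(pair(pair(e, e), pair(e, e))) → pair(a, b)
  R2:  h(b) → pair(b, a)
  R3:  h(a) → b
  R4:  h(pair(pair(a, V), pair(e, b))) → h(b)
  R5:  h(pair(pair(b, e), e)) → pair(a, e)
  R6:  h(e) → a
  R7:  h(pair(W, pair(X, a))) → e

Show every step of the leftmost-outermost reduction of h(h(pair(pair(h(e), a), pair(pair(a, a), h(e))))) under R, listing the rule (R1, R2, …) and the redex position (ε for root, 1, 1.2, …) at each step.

a

1. h(h(pair(pair(h(e), a), pair(pair(a, a), h(e)))))  →  h(h(pair(pair(a, a), pair(pair(a, a), h(e)))))   [R6 at 1.1.1.1]
2. h(h(pair(pair(a, a), pair(pair(a, a), h(e)))))  →  h(h(pair(pair(a, a), pair(pair(a, a), a))))   [R6 at 1.1.2.2]
3. h(h(pair(pair(a, a), pair(pair(a, a), a))))  →  h(e)   [R7 at 1]
4. h(e)  →  a   [R6 at ε]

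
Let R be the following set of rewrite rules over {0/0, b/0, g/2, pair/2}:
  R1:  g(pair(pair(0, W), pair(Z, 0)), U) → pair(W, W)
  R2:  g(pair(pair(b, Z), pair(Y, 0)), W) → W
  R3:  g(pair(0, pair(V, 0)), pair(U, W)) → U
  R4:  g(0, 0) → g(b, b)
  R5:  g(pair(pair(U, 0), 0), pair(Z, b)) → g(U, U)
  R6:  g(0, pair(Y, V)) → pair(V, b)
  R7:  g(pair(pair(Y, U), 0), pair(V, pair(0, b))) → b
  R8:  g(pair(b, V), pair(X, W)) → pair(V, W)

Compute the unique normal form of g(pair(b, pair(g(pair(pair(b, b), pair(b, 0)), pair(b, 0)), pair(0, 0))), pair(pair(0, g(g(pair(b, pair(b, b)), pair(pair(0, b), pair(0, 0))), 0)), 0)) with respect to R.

1. g(pair(b, pair(g(pair(pair(b, b), pair(b, 0)), pair(b, 0)), pair(0, 0))), pair(pair(0, g(g(pair(b, pair(b, b)), pair(pair(0, b), pair(0, 0))), 0)), 0))  →  pair(pair(g(pair(pair(b, b), pair(b, 0)), pair(b, 0)), pair(0, 0)), 0)   [R8 at ε]
2. pair(pair(g(pair(pair(b, b), pair(b, 0)), pair(b, 0)), pair(0, 0)), 0)  →  pair(pair(pair(b, 0), pair(0, 0)), 0)   [R2 at 1.1]

pair(pair(pair(b, 0), pair(0, 0)), 0)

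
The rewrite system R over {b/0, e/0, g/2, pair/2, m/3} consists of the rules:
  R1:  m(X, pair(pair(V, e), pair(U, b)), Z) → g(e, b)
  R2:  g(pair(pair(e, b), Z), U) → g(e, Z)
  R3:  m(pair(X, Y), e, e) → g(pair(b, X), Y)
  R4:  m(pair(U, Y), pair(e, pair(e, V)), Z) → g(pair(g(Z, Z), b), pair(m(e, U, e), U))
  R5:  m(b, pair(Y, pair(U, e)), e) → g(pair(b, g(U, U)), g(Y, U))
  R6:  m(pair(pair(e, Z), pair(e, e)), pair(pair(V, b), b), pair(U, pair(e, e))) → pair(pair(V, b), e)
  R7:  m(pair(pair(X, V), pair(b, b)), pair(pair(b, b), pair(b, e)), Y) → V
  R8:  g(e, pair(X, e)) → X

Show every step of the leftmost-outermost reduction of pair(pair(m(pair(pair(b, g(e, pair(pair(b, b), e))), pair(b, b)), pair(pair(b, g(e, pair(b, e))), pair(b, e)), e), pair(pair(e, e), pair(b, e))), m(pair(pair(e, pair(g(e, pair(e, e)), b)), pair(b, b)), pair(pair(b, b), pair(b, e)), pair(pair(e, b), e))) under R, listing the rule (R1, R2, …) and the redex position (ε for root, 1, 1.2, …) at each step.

1. pair(pair(m(pair(pair(b, g(e, pair(pair(b, b), e))), pair(b, b)), pair(pair(b, g(e, pair(b, e))), pair(b, e)), e), pair(pair(e, e), pair(b, e))), m(pair(pair(e, pair(g(e, pair(e, e)), b)), pair(b, b)), pair(pair(b, b), pair(b, e)), pair(pair(e, b), e)))  →  pair(pair(m(pair(pair(b, pair(b, b)), pair(b, b)), pair(pair(b, g(e, pair(b, e))), pair(b, e)), e), pair(pair(e, e), pair(b, e))), m(pair(pair(e, pair(g(e, pair(e, e)), b)), pair(b, b)), pair(pair(b, b), pair(b, e)), pair(pair(e, b), e)))   [R8 at 1.1.1.1.2]
2. pair(pair(m(pair(pair(b, pair(b, b)), pair(b, b)), pair(pair(b, g(e, pair(b, e))), pair(b, e)), e), pair(pair(e, e), pair(b, e))), m(pair(pair(e, pair(g(e, pair(e, e)), b)), pair(b, b)), pair(pair(b, b), pair(b, e)), pair(pair(e, b), e)))  →  pair(pair(m(pair(pair(b, pair(b, b)), pair(b, b)), pair(pair(b, b), pair(b, e)), e), pair(pair(e, e), pair(b, e))), m(pair(pair(e, pair(g(e, pair(e, e)), b)), pair(b, b)), pair(pair(b, b), pair(b, e)), pair(pair(e, b), e)))   [R8 at 1.1.2.1.2]
3. pair(pair(m(pair(pair(b, pair(b, b)), pair(b, b)), pair(pair(b, b), pair(b, e)), e), pair(pair(e, e), pair(b, e))), m(pair(pair(e, pair(g(e, pair(e, e)), b)), pair(b, b)), pair(pair(b, b), pair(b, e)), pair(pair(e, b), e)))  →  pair(pair(pair(b, b), pair(pair(e, e), pair(b, e))), m(pair(pair(e, pair(g(e, pair(e, e)), b)), pair(b, b)), pair(pair(b, b), pair(b, e)), pair(pair(e, b), e)))   [R7 at 1.1]
4. pair(pair(pair(b, b), pair(pair(e, e), pair(b, e))), m(pair(pair(e, pair(g(e, pair(e, e)), b)), pair(b, b)), pair(pair(b, b), pair(b, e)), pair(pair(e, b), e)))  →  pair(pair(pair(b, b), pair(pair(e, e), pair(b, e))), pair(g(e, pair(e, e)), b))   [R7 at 2]
5. pair(pair(pair(b, b), pair(pair(e, e), pair(b, e))), pair(g(e, pair(e, e)), b))  →  pair(pair(pair(b, b), pair(pair(e, e), pair(b, e))), pair(e, b))   [R8 at 2.1]

pair(pair(pair(b, b), pair(pair(e, e), pair(b, e))), pair(e, b))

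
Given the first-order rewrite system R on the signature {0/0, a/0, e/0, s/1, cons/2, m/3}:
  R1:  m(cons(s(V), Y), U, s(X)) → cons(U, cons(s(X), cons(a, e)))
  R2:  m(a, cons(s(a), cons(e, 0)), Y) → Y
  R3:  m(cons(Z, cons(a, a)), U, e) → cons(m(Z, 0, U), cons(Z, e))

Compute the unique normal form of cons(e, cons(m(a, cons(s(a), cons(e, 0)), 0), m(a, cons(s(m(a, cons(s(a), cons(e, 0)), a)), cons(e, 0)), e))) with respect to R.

cons(e, cons(0, e))

1. cons(e, cons(m(a, cons(s(a), cons(e, 0)), 0), m(a, cons(s(m(a, cons(s(a), cons(e, 0)), a)), cons(e, 0)), e)))  →  cons(e, cons(0, m(a, cons(s(m(a, cons(s(a), cons(e, 0)), a)), cons(e, 0)), e)))   [R2 at 2.1]
2. cons(e, cons(0, m(a, cons(s(m(a, cons(s(a), cons(e, 0)), a)), cons(e, 0)), e)))  →  cons(e, cons(0, m(a, cons(s(a), cons(e, 0)), e)))   [R2 at 2.2.2.1.1]
3. cons(e, cons(0, m(a, cons(s(a), cons(e, 0)), e)))  →  cons(e, cons(0, e))   [R2 at 2.2]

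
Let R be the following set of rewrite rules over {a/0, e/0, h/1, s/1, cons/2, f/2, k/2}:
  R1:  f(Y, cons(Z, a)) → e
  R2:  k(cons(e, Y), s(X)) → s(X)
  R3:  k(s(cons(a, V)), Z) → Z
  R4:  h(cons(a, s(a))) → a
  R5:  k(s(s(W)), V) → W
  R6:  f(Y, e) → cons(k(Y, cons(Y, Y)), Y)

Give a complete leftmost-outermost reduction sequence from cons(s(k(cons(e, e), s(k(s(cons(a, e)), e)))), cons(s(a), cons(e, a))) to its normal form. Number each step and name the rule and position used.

1. cons(s(k(cons(e, e), s(k(s(cons(a, e)), e)))), cons(s(a), cons(e, a)))  →  cons(s(s(k(s(cons(a, e)), e))), cons(s(a), cons(e, a)))   [R2 at 1.1]
2. cons(s(s(k(s(cons(a, e)), e))), cons(s(a), cons(e, a)))  →  cons(s(s(e)), cons(s(a), cons(e, a)))   [R3 at 1.1.1]

cons(s(s(e)), cons(s(a), cons(e, a)))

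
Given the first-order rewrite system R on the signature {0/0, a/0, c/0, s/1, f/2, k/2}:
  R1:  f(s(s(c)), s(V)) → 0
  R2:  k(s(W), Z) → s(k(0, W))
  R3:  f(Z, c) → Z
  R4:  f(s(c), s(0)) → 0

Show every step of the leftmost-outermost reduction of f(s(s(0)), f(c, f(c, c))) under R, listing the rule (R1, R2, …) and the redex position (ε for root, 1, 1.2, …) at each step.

1. f(s(s(0)), f(c, f(c, c)))  →  f(s(s(0)), f(c, c))   [R3 at 2.2]
2. f(s(s(0)), f(c, c))  →  f(s(s(0)), c)   [R3 at 2]
3. f(s(s(0)), c)  →  s(s(0))   [R3 at ε]

s(s(0))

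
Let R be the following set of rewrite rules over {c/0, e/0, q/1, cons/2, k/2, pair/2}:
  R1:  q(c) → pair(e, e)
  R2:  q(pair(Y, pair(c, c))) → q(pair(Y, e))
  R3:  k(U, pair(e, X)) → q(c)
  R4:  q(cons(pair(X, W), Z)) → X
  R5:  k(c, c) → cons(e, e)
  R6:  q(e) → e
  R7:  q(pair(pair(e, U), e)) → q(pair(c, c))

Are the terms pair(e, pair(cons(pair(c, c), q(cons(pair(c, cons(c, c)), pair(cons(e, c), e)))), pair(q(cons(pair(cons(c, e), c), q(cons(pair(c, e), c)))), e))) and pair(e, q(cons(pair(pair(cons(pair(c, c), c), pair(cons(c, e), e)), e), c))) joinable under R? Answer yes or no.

yes — NF(t₁) = pair(e, pair(cons(pair(c, c), c), pair(cons(c, e), e))), NF(t₂) = pair(e, pair(cons(pair(c, c), c), pair(cons(c, e), e)))

Reduce t₁ = pair(e, pair(cons(pair(c, c), q(cons(pair(c, cons(c, c)), pair(cons(e, c), e)))), pair(q(cons(pair(cons(c, e), c), q(cons(pair(c, e), c)))), e))):
1. pair(e, pair(cons(pair(c, c), q(cons(pair(c, cons(c, c)), pair(cons(e, c), e)))), pair(q(cons(pair(cons(c, e), c), q(cons(pair(c, e), c)))), e)))  →  pair(e, pair(cons(pair(c, c), c), pair(q(cons(pair(cons(c, e), c), q(cons(pair(c, e), c)))), e)))   [R4 at 2.1.2]
2. pair(e, pair(cons(pair(c, c), c), pair(q(cons(pair(cons(c, e), c), q(cons(pair(c, e), c)))), e)))  →  pair(e, pair(cons(pair(c, c), c), pair(cons(c, e), e)))   [R4 at 2.2.1]

Reduce t₂ = pair(e, q(cons(pair(pair(cons(pair(c, c), c), pair(cons(c, e), e)), e), c))):
1. pair(e, q(cons(pair(pair(cons(pair(c, c), c), pair(cons(c, e), e)), e), c)))  →  pair(e, pair(cons(pair(c, c), c), pair(cons(c, e), e)))   [R4 at 2]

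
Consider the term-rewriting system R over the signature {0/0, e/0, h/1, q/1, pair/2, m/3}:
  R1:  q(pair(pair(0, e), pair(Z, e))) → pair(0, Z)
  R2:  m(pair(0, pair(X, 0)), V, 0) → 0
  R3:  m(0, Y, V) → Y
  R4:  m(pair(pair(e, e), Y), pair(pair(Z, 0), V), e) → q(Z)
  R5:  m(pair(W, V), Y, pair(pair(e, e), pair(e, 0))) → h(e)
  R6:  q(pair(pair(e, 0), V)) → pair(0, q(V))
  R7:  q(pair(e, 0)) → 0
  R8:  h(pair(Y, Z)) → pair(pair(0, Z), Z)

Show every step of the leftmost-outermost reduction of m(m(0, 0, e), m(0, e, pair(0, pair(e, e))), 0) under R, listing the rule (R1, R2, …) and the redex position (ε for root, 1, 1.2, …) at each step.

1. m(m(0, 0, e), m(0, e, pair(0, pair(e, e))), 0)  →  m(0, m(0, e, pair(0, pair(e, e))), 0)   [R3 at 1]
2. m(0, m(0, e, pair(0, pair(e, e))), 0)  →  m(0, e, pair(0, pair(e, e)))   [R3 at ε]
3. m(0, e, pair(0, pair(e, e)))  →  e   [R3 at ε]

e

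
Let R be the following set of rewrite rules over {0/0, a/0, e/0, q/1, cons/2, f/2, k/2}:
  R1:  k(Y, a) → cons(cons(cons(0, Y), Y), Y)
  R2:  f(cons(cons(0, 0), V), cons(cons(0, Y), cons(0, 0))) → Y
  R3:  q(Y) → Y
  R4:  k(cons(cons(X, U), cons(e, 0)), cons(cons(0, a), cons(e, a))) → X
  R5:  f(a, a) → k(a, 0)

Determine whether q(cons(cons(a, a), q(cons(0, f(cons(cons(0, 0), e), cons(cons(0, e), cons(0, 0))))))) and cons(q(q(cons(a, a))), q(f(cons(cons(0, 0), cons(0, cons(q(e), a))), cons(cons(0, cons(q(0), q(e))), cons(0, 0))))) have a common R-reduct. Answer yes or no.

Reduce t₁ = q(cons(cons(a, a), q(cons(0, f(cons(cons(0, 0), e), cons(cons(0, e), cons(0, 0))))))):
1. q(cons(cons(a, a), q(cons(0, f(cons(cons(0, 0), e), cons(cons(0, e), cons(0, 0)))))))  →  cons(cons(a, a), q(cons(0, f(cons(cons(0, 0), e), cons(cons(0, e), cons(0, 0))))))   [R3 at ε]
2. cons(cons(a, a), q(cons(0, f(cons(cons(0, 0), e), cons(cons(0, e), cons(0, 0))))))  →  cons(cons(a, a), cons(0, f(cons(cons(0, 0), e), cons(cons(0, e), cons(0, 0)))))   [R3 at 2]
3. cons(cons(a, a), cons(0, f(cons(cons(0, 0), e), cons(cons(0, e), cons(0, 0)))))  →  cons(cons(a, a), cons(0, e))   [R2 at 2.2]

Reduce t₂ = cons(q(q(cons(a, a))), q(f(cons(cons(0, 0), cons(0, cons(q(e), a))), cons(cons(0, cons(q(0), q(e))), cons(0, 0))))):
1. cons(q(q(cons(a, a))), q(f(cons(cons(0, 0), cons(0, cons(q(e), a))), cons(cons(0, cons(q(0), q(e))), cons(0, 0)))))  →  cons(q(cons(a, a)), q(f(cons(cons(0, 0), cons(0, cons(q(e), a))), cons(cons(0, cons(q(0), q(e))), cons(0, 0)))))   [R3 at 1]
2. cons(q(cons(a, a)), q(f(cons(cons(0, 0), cons(0, cons(q(e), a))), cons(cons(0, cons(q(0), q(e))), cons(0, 0)))))  →  cons(cons(a, a), q(f(cons(cons(0, 0), cons(0, cons(q(e), a))), cons(cons(0, cons(q(0), q(e))), cons(0, 0)))))   [R3 at 1]
3. cons(cons(a, a), q(f(cons(cons(0, 0), cons(0, cons(q(e), a))), cons(cons(0, cons(q(0), q(e))), cons(0, 0)))))  →  cons(cons(a, a), f(cons(cons(0, 0), cons(0, cons(q(e), a))), cons(cons(0, cons(q(0), q(e))), cons(0, 0))))   [R3 at 2]
4. cons(cons(a, a), f(cons(cons(0, 0), cons(0, cons(q(e), a))), cons(cons(0, cons(q(0), q(e))), cons(0, 0))))  →  cons(cons(a, a), cons(q(0), q(e)))   [R2 at 2]
5. cons(cons(a, a), cons(q(0), q(e)))  →  cons(cons(a, a), cons(0, q(e)))   [R3 at 2.1]
6. cons(cons(a, a), cons(0, q(e)))  →  cons(cons(a, a), cons(0, e))   [R3 at 2.2]

yes — NF(t₁) = cons(cons(a, a), cons(0, e)), NF(t₂) = cons(cons(a, a), cons(0, e))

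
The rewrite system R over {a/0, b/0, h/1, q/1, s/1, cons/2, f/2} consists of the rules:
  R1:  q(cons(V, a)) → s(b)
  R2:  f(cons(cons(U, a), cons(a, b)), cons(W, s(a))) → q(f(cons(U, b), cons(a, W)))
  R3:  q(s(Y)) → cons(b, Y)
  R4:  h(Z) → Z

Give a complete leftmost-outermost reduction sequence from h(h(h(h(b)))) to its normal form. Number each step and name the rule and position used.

1. h(h(h(h(b))))  →  h(h(h(b)))   [R4 at ε]
2. h(h(h(b)))  →  h(h(b))   [R4 at ε]
3. h(h(b))  →  h(b)   [R4 at ε]
4. h(b)  →  b   [R4 at ε]

b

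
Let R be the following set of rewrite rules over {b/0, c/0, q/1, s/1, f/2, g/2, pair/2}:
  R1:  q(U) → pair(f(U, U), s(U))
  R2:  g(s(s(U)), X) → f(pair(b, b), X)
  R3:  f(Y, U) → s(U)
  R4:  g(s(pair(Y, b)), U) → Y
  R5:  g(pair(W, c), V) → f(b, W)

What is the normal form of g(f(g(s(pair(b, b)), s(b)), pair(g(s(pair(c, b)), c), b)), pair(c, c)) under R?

1. g(f(g(s(pair(b, b)), s(b)), pair(g(s(pair(c, b)), c), b)), pair(c, c))  →  g(s(pair(g(s(pair(c, b)), c), b)), pair(c, c))   [R3 at 1]
2. g(s(pair(g(s(pair(c, b)), c), b)), pair(c, c))  →  g(s(pair(c, b)), c)   [R4 at ε]
3. g(s(pair(c, b)), c)  →  c   [R4 at ε]

c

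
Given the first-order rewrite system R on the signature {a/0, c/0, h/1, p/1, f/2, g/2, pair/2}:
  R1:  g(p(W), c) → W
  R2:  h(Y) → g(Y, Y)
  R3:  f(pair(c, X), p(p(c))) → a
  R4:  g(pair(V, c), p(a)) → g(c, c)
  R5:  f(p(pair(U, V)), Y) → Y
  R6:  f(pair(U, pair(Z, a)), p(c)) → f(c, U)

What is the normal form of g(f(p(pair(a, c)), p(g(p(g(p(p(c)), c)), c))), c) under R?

p(c)

1. g(f(p(pair(a, c)), p(g(p(g(p(p(c)), c)), c))), c)  →  g(p(g(p(g(p(p(c)), c)), c)), c)   [R5 at 1]
2. g(p(g(p(g(p(p(c)), c)), c)), c)  →  g(p(g(p(p(c)), c)), c)   [R1 at ε]
3. g(p(g(p(p(c)), c)), c)  →  g(p(p(c)), c)   [R1 at ε]
4. g(p(p(c)), c)  →  p(c)   [R1 at ε]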